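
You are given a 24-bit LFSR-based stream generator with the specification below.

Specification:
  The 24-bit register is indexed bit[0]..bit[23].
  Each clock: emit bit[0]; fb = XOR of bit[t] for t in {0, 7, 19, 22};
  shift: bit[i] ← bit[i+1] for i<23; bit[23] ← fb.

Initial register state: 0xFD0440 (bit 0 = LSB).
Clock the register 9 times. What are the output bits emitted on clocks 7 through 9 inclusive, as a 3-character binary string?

reg_0 = 0xFD0440
clock 1: out=0, reg = 0x7E8220
clock 2: out=0, reg = 0x3F4110
clock 3: out=0, reg = 0x9FA088
clock 4: out=0, reg = 0x4FD044
clock 5: out=0, reg = 0x27E822
clock 6: out=0, reg = 0x13F411
clock 7: out=1, reg = 0x89FA08
clock 8: out=0, reg = 0xC4FD04
clock 9: out=0, reg = 0xE27E82

100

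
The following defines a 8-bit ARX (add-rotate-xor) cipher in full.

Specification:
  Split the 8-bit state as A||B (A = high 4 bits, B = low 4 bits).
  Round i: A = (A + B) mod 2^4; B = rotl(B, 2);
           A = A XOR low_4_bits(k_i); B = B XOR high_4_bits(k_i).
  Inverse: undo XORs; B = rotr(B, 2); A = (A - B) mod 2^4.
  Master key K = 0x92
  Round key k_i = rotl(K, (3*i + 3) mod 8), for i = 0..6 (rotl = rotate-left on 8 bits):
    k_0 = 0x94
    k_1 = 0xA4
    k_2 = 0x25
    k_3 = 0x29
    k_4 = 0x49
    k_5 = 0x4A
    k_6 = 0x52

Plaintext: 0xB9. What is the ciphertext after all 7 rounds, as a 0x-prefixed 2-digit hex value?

s_0 = plaintext = 0xB9
s_1 = Round(s_0, k_0) = 0x0F
s_2 = Round(s_1, k_1) = 0xB5
s_3 = Round(s_2, k_2) = 0x57
s_4 = Round(s_3, k_3) = 0x5F
s_5 = Round(s_4, k_4) = 0xDB
s_6 = Round(s_5, k_5) = 0x2A
s_7 = Round(s_6, k_6) = 0xEF

0xEF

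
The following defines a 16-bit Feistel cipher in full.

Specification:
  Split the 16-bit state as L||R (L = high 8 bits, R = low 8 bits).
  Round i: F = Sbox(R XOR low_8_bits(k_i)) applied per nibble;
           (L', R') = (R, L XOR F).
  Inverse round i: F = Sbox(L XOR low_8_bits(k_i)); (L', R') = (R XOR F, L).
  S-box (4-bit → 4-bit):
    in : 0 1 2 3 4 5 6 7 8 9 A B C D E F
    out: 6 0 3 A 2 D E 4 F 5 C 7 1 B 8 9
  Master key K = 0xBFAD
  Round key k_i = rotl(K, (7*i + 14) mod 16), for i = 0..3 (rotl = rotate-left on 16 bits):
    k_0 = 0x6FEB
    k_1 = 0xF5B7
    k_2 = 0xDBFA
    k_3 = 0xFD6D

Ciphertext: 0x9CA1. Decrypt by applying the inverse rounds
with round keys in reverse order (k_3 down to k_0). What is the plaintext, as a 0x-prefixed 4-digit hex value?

s_0 = ciphertext = 0x9CA1
s_1 = InvRound(s_0, k_3) = 0x319C
s_2 = InvRound(s_1, k_2) = 0x8B31
s_3 = InvRound(s_2, k_1) = 0x908B
s_4 = InvRound(s_3, k_0) = 0xCC90

0xCC90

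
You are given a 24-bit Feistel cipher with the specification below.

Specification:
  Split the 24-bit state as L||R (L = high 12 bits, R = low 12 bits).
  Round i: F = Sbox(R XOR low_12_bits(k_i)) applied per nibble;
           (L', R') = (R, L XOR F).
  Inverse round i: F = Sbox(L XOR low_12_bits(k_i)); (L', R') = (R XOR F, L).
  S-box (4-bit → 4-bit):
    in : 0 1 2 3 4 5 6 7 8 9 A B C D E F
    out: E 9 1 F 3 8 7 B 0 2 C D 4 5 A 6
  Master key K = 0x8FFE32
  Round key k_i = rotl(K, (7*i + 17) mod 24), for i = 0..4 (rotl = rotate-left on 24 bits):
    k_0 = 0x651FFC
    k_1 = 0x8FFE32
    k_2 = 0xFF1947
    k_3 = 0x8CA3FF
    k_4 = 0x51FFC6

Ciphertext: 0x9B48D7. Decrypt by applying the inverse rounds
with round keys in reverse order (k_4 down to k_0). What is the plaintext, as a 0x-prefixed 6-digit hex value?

0x339C73

s_0 = ciphertext = 0x9B48D7
s_1 = InvRound(s_0, k_4) = 0xF669B4
s_2 = InvRound(s_1, k_3) = 0xD96F66
s_3 = InvRound(s_2, k_2) = 0xC3FD96
s_4 = InvRound(s_3, k_1) = 0xC73C3F
s_5 = InvRound(s_4, k_0) = 0x339C73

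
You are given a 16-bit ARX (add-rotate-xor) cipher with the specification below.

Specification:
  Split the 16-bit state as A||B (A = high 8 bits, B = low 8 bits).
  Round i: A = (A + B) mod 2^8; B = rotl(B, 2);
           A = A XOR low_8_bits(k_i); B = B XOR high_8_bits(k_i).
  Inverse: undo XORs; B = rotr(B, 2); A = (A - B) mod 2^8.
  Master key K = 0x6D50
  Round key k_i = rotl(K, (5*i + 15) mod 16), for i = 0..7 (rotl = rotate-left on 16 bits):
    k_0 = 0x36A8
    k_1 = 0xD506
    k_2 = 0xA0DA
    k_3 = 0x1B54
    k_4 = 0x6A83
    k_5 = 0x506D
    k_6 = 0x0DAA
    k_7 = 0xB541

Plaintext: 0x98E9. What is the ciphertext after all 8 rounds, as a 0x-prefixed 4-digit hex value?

s_0 = plaintext = 0x98E9
s_1 = Round(s_0, k_0) = 0x2991
s_2 = Round(s_1, k_1) = 0xBC93
s_3 = Round(s_2, k_2) = 0x95EE
s_4 = Round(s_3, k_3) = 0xD7A0
s_5 = Round(s_4, k_4) = 0xF4E8
s_6 = Round(s_5, k_5) = 0xB1F3
s_7 = Round(s_6, k_6) = 0x0EC2
s_8 = Round(s_7, k_7) = 0x91BE

0x91BE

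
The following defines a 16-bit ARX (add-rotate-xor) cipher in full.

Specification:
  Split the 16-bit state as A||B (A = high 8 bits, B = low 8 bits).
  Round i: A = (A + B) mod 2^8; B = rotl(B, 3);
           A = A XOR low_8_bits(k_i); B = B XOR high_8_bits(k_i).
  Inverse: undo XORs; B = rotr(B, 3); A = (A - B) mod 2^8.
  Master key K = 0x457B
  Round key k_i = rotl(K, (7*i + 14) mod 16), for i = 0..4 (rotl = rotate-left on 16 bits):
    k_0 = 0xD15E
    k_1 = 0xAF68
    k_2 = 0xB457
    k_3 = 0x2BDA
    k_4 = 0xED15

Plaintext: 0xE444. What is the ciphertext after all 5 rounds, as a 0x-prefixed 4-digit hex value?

s_0 = plaintext = 0xE444
s_1 = Round(s_0, k_0) = 0x76F3
s_2 = Round(s_1, k_1) = 0x0130
s_3 = Round(s_2, k_2) = 0x6635
s_4 = Round(s_3, k_3) = 0x4182
s_5 = Round(s_4, k_4) = 0xD6F9

0xD6F9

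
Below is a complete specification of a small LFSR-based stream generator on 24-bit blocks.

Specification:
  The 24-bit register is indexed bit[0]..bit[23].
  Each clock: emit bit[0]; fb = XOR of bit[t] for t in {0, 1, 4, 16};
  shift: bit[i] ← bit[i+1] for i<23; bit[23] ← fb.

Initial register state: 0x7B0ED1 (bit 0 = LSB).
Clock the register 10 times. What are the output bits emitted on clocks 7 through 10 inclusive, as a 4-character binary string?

reg_0 = 0x7B0ED1
clock 1: out=1, reg = 0xBD8768
clock 2: out=0, reg = 0xDEC3B4
clock 3: out=0, reg = 0xEF61DA
clock 4: out=0, reg = 0xF7B0ED
clock 5: out=1, reg = 0x7BD876
clock 6: out=0, reg = 0xBDEC3B
clock 7: out=1, reg = 0x5EF61D
clock 8: out=1, reg = 0x2F7B0E
clock 9: out=0, reg = 0x17BD87
clock 10: out=1, reg = 0x8BDEC3

1101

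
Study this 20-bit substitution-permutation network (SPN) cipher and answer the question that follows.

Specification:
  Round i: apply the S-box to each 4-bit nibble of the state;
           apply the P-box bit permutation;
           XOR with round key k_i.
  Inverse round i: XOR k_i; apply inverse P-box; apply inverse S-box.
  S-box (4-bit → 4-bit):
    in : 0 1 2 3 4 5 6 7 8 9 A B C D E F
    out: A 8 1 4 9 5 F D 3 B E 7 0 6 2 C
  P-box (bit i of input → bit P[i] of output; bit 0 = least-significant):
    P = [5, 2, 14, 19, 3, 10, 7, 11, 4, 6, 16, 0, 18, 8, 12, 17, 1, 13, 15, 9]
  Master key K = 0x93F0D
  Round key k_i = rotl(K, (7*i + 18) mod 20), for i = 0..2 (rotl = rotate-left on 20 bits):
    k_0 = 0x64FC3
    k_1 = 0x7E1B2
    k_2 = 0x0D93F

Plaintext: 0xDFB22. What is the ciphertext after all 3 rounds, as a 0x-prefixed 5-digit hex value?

s_0 = plaintext = 0xDFB22
s_1 = Round(s_0, k_0) = 0x5FFBB
s_2 = Round(s_1, k_1) = 0x4351D
s_3 = Round(s_2, k_2) = 0x18329

0x18329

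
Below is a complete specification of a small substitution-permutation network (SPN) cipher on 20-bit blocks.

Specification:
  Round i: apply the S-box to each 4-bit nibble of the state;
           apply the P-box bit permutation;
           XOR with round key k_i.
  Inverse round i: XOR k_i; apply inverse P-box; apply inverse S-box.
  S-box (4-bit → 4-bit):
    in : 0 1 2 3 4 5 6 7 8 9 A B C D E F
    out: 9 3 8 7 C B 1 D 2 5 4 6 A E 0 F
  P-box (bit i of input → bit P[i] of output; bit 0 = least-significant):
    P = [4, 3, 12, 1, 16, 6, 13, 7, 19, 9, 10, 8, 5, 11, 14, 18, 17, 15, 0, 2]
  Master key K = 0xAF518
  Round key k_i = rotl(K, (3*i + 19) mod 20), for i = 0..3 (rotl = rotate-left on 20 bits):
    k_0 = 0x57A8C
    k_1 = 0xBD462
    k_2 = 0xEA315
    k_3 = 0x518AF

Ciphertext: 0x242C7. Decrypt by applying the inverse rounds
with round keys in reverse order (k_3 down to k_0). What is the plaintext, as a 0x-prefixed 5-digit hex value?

s_0 = ciphertext = 0x242C7
s_1 = InvRound(s_0, k_3) = 0x6F81B
s_2 = InvRound(s_1, k_2) = 0x2B5ED
s_3 = InvRound(s_2, k_1) = 0x4A07C
s_4 = InvRound(s_3, k_0) = 0x83859

0x83859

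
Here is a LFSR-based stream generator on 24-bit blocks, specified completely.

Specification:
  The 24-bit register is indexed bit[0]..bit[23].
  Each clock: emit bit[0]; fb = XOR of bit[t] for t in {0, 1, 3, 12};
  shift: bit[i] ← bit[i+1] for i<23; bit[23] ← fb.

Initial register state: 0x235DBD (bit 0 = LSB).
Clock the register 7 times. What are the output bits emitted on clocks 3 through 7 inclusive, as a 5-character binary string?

reg_0 = 0x235DBD
clock 1: out=1, reg = 0x91AEDE
clock 2: out=0, reg = 0x48D76F
clock 3: out=1, reg = 0x246BB7
clock 4: out=1, reg = 0x1235DB
clock 5: out=1, reg = 0x091AED
clock 6: out=1, reg = 0x848D76
clock 7: out=0, reg = 0xC246BB

11110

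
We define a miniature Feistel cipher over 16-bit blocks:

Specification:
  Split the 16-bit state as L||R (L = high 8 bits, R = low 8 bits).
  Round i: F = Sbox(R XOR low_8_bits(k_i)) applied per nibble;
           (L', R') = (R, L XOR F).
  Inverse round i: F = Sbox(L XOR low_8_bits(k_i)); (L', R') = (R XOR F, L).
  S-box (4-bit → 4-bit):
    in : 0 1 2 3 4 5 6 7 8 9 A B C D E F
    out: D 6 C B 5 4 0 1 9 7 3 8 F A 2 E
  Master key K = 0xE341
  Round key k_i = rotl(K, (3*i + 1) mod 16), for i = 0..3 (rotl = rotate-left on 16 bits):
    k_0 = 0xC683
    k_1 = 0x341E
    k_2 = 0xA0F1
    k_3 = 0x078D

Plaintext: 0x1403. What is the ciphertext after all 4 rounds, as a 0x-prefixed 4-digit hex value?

0x120C

s_0 = plaintext = 0x1403
s_1 = Round(s_0, k_0) = 0x0389
s_2 = Round(s_1, k_1) = 0x8972
s_3 = Round(s_2, k_2) = 0x7212
s_4 = Round(s_3, k_3) = 0x120C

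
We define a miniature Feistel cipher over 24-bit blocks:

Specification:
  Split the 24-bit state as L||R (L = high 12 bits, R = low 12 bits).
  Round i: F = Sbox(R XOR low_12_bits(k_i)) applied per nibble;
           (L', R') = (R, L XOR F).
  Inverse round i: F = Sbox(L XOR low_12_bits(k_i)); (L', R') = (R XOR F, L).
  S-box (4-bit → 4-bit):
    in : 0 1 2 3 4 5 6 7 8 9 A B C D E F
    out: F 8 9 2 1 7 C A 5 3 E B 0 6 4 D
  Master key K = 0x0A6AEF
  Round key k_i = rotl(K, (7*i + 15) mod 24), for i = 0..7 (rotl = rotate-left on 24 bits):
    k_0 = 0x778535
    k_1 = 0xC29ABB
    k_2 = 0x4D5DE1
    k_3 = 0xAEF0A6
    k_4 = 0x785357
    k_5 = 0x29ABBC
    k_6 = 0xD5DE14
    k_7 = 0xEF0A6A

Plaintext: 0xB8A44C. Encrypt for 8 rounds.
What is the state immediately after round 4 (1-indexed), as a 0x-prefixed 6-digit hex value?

0xD181C1

s_0 = plaintext = 0xB8A44C
s_1 = Round(s_0, k_0) = 0x44C329
s_2 = Round(s_1, k_1) = 0x329775
s_3 = Round(s_2, k_2) = 0x775D18
s_4 = Round(s_3, k_3) = 0xD181C1
s_5 = Round(s_4, k_4) = 0x1C1424
s_6 = Round(s_5, k_5) = 0x424CF4
s_7 = Round(s_6, k_6) = 0xCF4D6B
s_8 = Round(s_7, k_7) = 0xD6B60C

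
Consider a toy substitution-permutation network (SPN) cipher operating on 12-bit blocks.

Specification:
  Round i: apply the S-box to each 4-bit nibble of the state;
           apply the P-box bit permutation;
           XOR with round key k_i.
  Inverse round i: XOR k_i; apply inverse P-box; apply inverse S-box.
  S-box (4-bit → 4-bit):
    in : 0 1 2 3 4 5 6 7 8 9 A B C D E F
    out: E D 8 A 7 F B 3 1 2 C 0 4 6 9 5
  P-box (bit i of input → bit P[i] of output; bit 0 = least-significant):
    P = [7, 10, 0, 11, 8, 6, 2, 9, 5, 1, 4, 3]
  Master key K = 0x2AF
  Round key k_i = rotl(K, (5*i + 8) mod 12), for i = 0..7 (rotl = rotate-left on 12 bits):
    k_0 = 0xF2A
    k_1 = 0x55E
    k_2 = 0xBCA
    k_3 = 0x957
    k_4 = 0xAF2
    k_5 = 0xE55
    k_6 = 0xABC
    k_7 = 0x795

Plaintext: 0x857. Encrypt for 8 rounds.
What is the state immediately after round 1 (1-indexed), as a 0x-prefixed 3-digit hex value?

s_0 = plaintext = 0x857
s_1 = Round(s_0, k_0) = 0x8CE
s_2 = Round(s_1, k_1) = 0xDFA
s_3 = Round(s_2, k_2) = 0x2DD
s_4 = Round(s_3, k_3) = 0xD1A
s_5 = Round(s_4, k_4) = 0x1E5
s_6 = Round(s_5, k_5) = 0x1EC
s_7 = Round(s_6, k_6) = 0x985
s_8 = Round(s_7, k_7) = 0xA16

0x8CE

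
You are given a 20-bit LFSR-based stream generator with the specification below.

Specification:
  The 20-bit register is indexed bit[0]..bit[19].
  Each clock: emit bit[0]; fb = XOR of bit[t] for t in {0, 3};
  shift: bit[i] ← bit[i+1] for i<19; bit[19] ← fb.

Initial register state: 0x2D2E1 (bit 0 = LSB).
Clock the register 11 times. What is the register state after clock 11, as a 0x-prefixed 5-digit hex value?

0x17A5A

reg_0 = 0x2D2E1
clock 1: out=1, reg = 0x96970
clock 2: out=0, reg = 0x4B4B8
clock 3: out=0, reg = 0xA5A5C
clock 4: out=0, reg = 0xD2D2E
clock 5: out=0, reg = 0xE9697
clock 6: out=1, reg = 0xF4B4B
clock 7: out=1, reg = 0x7A5A5
clock 8: out=1, reg = 0xBD2D2
clock 9: out=0, reg = 0x5E969
clock 10: out=1, reg = 0x2F4B4
clock 11: out=0, reg = 0x17A5A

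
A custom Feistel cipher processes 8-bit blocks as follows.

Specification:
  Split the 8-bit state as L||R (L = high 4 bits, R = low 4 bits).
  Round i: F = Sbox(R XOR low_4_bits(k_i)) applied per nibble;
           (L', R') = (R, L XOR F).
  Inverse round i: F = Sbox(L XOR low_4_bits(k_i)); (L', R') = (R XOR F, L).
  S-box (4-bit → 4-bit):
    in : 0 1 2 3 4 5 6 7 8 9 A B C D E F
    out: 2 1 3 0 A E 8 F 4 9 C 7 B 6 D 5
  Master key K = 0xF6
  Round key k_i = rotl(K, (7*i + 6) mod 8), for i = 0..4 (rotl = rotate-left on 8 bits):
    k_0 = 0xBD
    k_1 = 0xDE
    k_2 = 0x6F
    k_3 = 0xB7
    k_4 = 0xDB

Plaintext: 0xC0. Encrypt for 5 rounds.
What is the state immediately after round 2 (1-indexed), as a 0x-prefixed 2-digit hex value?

s_0 = plaintext = 0xC0
s_1 = Round(s_0, k_0) = 0x0A
s_2 = Round(s_1, k_1) = 0xAA
s_3 = Round(s_2, k_2) = 0xA4
s_4 = Round(s_3, k_3) = 0x4A
s_5 = Round(s_4, k_4) = 0xA5

0xAA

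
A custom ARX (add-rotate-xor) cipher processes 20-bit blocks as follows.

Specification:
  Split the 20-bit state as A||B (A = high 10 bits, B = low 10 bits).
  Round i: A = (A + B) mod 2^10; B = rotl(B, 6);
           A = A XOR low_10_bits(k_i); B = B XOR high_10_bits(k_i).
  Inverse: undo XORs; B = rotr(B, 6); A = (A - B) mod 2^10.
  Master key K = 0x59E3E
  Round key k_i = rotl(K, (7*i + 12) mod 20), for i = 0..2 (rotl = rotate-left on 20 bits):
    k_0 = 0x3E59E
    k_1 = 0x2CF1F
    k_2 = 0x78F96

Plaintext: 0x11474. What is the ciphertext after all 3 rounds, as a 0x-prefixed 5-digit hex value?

0x3C2D1

s_0 = plaintext = 0x11474
s_1 = Round(s_0, k_0) = 0x49DFE
s_2 = Round(s_1, k_1) = 0x0EB2C
s_3 = Round(s_2, k_2) = 0x3C2D1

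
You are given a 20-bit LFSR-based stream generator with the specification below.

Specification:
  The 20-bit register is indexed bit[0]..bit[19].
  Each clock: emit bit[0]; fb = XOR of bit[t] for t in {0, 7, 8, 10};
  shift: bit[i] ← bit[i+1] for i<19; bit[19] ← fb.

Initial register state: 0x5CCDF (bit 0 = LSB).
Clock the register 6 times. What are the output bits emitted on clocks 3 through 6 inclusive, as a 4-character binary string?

reg_0 = 0x5CCDF
clock 1: out=1, reg = 0xAE66F
clock 2: out=1, reg = 0x57337
clock 3: out=1, reg = 0x2B99B
clock 4: out=1, reg = 0x95CCD
clock 5: out=1, reg = 0xCAE66
clock 6: out=0, reg = 0xE5733

1110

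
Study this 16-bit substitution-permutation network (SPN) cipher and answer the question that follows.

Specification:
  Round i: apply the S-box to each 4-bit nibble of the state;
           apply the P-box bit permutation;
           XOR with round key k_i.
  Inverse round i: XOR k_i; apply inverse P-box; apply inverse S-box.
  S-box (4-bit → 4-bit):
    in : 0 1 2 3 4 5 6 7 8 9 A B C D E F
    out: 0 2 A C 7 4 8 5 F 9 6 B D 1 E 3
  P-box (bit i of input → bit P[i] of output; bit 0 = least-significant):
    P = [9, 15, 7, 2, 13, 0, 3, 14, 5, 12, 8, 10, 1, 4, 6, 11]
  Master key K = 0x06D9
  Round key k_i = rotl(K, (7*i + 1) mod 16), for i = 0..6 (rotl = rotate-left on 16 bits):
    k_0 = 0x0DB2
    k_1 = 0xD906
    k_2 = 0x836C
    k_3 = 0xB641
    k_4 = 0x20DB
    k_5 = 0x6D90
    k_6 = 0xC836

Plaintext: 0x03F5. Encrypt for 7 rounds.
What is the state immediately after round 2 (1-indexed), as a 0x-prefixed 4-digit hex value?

0x84BA

s_0 = plaintext = 0x03F5
s_1 = Round(s_0, k_0) = 0x2833
s_2 = Round(s_1, k_1) = 0x84BA
s_3 = Round(s_2, k_2) = 0x7A9F
s_4 = Round(s_3, k_3) = 0x4503
s_5 = Round(s_4, k_4) = 0x210D
s_6 = Round(s_5, k_5) = 0x7780
s_7 = Round(s_6, k_6) = 0xA95D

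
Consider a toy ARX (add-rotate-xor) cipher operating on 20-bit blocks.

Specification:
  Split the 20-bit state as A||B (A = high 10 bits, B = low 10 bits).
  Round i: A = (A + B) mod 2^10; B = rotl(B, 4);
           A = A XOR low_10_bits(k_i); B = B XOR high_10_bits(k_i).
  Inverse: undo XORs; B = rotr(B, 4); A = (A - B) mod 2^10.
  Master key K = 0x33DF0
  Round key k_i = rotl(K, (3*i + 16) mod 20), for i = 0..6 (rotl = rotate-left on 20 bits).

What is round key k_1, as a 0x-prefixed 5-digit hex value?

K = 0x33DF0
k_0 = rotl(K, (3*0+16) mod 20) = rotl(K, 16) = 0x033DF
k_1 = rotl(K, (3*1+16) mod 20) = rotl(K, 19) = 0x19EF8

0x19EF8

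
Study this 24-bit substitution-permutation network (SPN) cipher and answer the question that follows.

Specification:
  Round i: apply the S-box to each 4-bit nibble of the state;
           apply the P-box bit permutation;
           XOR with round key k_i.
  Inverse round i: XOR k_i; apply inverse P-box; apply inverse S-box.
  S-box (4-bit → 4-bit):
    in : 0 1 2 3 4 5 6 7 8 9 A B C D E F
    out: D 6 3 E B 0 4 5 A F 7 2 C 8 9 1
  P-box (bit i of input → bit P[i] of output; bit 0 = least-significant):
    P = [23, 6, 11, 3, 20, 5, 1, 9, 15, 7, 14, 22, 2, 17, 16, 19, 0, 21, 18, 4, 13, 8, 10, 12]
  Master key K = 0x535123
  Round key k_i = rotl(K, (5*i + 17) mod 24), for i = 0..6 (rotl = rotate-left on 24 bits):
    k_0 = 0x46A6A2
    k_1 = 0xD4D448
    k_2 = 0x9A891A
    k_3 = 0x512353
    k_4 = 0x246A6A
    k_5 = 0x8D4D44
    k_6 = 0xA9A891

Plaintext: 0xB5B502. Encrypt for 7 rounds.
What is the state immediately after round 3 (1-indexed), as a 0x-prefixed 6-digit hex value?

0xD70D1B

s_0 = plaintext = 0xB5B502
s_1 = Round(s_0, k_0) = 0xD4A5E0
s_2 = Round(s_1, k_1) = 0x67CE55
s_3 = Round(s_2, k_2) = 0xD70D1B
s_4 = Round(s_3, k_3) = 0x1C3334
s_5 = Round(s_4, k_4) = 0xEB2D90
s_6 = Round(s_5, k_5) = 0x7F776A
s_7 = Round(s_6, k_6) = 0x2844D6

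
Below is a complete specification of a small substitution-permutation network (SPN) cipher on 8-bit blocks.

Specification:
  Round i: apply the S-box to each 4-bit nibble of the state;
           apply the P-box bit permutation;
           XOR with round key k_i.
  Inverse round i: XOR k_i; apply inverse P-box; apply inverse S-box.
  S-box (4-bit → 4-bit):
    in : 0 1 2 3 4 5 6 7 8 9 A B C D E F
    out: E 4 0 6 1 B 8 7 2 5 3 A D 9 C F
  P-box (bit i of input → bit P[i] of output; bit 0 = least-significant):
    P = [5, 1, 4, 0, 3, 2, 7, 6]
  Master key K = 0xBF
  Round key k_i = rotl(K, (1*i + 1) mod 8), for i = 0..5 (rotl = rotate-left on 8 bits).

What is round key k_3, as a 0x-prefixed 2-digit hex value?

0xFB

K = 0xBF
k_0 = rotl(K, (1*0+1) mod 8) = rotl(K, 1) = 0x7F
k_1 = rotl(K, (1*1+1) mod 8) = rotl(K, 2) = 0xFE
k_2 = rotl(K, (1*2+1) mod 8) = rotl(K, 3) = 0xFD
k_3 = rotl(K, (1*3+1) mod 8) = rotl(K, 4) = 0xFB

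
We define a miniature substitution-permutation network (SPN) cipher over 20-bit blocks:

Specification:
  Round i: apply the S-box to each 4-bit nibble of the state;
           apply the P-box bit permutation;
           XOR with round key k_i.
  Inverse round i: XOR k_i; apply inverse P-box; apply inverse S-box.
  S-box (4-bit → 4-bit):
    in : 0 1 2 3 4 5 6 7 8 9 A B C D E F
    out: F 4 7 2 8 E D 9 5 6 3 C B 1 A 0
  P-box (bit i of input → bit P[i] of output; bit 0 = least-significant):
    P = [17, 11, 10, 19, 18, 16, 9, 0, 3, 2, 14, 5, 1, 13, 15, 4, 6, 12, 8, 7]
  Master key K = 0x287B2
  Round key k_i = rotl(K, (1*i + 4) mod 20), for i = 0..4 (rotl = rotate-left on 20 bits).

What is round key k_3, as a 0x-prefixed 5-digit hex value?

0x3D914

K = 0x287B2
k_0 = rotl(K, (1*0+4) mod 20) = rotl(K, 4) = 0x87B22
k_1 = rotl(K, (1*1+4) mod 20) = rotl(K, 5) = 0x0F645
k_2 = rotl(K, (1*2+4) mod 20) = rotl(K, 6) = 0x1EC8A
k_3 = rotl(K, (1*3+4) mod 20) = rotl(K, 7) = 0x3D914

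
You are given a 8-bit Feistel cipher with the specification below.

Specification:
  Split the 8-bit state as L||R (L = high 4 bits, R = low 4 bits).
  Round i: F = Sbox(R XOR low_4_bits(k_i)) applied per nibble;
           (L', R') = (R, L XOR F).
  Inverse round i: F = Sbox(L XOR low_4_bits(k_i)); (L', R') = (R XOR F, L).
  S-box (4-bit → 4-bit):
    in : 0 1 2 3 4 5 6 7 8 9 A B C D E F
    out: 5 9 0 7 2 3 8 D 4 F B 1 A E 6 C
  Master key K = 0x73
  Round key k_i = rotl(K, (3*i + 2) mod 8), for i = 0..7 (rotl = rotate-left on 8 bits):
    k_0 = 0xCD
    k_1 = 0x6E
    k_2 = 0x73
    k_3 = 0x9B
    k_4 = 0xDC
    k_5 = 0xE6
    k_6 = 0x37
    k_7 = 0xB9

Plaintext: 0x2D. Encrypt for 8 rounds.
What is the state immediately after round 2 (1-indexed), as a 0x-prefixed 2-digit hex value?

0x72

s_0 = plaintext = 0x2D
s_1 = Round(s_0, k_0) = 0xD7
s_2 = Round(s_1, k_1) = 0x72
s_3 = Round(s_2, k_2) = 0x2E
s_4 = Round(s_3, k_3) = 0xE1
s_5 = Round(s_4, k_4) = 0x10
s_6 = Round(s_5, k_5) = 0x09
s_7 = Round(s_6, k_6) = 0x96
s_8 = Round(s_7, k_7) = 0x65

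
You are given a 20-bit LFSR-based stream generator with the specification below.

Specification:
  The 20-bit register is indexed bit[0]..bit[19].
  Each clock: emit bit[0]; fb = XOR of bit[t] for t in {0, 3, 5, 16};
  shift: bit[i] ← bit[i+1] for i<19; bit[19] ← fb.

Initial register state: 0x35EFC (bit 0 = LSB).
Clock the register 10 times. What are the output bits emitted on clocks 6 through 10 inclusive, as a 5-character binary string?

11101

reg_0 = 0x35EFC
clock 1: out=0, reg = 0x9AF7E
clock 2: out=0, reg = 0xCD7BF
clock 3: out=1, reg = 0xE6BDF
clock 4: out=1, reg = 0x735EF
clock 5: out=1, reg = 0x39AF7
clock 6: out=1, reg = 0x9CD7B
clock 7: out=1, reg = 0x4E6BD
clock 8: out=1, reg = 0xA735E
clock 9: out=0, reg = 0xD39AF
clock 10: out=1, reg = 0x69CD7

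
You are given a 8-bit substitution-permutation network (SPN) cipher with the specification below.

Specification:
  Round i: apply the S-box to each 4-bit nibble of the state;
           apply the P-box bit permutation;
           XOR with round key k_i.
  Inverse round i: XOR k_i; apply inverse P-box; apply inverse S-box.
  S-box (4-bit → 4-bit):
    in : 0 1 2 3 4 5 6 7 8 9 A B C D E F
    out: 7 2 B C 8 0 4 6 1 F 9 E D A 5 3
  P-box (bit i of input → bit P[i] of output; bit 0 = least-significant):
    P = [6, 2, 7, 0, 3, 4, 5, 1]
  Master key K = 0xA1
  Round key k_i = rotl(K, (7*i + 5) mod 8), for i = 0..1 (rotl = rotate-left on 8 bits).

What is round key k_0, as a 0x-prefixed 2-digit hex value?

0x34

K = 0xA1
k_0 = rotl(K, (7*0+5) mod 8) = rotl(K, 5) = 0x34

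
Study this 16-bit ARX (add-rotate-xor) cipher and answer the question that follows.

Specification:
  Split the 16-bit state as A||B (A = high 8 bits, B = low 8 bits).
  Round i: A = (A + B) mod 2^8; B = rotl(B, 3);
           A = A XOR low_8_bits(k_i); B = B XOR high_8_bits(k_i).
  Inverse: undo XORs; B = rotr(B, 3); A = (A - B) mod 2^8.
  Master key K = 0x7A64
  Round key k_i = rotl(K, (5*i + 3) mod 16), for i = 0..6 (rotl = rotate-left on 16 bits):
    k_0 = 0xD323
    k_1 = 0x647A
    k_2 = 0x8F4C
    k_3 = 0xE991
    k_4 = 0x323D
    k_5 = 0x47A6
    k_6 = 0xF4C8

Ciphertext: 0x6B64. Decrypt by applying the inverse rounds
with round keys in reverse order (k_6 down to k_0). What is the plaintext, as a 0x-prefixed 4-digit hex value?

0x4A83

s_0 = ciphertext = 0x6B64
s_1 = InvRound(s_0, k_6) = 0x9112
s_2 = InvRound(s_1, k_5) = 0x8DAA
s_3 = InvRound(s_2, k_4) = 0x9D13
s_4 = InvRound(s_3, k_3) = 0xAD5F
s_5 = InvRound(s_4, k_2) = 0xC71A
s_6 = InvRound(s_5, k_1) = 0xEECF
s_7 = InvRound(s_6, k_0) = 0x4A83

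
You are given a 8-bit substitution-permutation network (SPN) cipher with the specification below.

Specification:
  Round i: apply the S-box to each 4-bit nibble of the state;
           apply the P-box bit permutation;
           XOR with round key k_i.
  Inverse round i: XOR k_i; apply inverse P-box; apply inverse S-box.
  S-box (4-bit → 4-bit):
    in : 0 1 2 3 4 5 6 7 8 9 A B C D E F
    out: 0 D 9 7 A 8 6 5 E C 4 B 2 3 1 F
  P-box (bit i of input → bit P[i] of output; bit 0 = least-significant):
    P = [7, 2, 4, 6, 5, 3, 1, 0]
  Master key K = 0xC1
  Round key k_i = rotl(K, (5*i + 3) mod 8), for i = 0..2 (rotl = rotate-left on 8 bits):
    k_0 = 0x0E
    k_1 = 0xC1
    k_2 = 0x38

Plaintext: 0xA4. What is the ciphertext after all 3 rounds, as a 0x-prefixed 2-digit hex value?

0x3F

s_0 = plaintext = 0xA4
s_1 = Round(s_0, k_0) = 0x48
s_2 = Round(s_1, k_1) = 0x9C
s_3 = Round(s_2, k_2) = 0x3F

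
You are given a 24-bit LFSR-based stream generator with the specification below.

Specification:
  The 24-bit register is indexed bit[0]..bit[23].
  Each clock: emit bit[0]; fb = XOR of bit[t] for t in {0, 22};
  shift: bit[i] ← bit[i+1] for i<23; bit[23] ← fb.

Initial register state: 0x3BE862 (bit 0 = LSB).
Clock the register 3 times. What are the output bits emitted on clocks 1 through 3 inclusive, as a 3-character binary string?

010

reg_0 = 0x3BE862
clock 1: out=0, reg = 0x1DF431
clock 2: out=1, reg = 0x8EFA18
clock 3: out=0, reg = 0x477D0C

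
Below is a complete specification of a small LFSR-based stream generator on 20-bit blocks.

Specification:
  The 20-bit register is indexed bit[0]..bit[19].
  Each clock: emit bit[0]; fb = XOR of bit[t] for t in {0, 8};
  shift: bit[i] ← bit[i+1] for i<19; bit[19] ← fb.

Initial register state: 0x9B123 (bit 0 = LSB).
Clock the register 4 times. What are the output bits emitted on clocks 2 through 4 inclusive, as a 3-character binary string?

reg_0 = 0x9B123
clock 1: out=1, reg = 0x4D891
clock 2: out=1, reg = 0xA6C48
clock 3: out=0, reg = 0x53624
clock 4: out=0, reg = 0x29B12

100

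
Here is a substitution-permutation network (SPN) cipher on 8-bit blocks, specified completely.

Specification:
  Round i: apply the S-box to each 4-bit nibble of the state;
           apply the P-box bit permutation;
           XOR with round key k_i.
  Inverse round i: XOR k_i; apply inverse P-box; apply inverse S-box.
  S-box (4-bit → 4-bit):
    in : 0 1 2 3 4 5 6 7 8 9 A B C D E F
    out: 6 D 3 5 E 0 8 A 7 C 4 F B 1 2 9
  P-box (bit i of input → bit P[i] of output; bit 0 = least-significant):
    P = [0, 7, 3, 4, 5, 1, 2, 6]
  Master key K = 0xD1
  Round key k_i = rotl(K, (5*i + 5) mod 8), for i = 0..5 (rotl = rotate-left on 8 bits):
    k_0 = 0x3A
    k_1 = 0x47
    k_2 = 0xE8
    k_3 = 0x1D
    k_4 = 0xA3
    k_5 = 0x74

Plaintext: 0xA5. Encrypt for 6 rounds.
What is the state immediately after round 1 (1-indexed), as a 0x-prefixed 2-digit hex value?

0x3E

s_0 = plaintext = 0xA5
s_1 = Round(s_0, k_0) = 0x3E
s_2 = Round(s_1, k_1) = 0xE3
s_3 = Round(s_2, k_2) = 0xE3
s_4 = Round(s_3, k_3) = 0x16
s_5 = Round(s_4, k_4) = 0xD7
s_6 = Round(s_5, k_5) = 0xC4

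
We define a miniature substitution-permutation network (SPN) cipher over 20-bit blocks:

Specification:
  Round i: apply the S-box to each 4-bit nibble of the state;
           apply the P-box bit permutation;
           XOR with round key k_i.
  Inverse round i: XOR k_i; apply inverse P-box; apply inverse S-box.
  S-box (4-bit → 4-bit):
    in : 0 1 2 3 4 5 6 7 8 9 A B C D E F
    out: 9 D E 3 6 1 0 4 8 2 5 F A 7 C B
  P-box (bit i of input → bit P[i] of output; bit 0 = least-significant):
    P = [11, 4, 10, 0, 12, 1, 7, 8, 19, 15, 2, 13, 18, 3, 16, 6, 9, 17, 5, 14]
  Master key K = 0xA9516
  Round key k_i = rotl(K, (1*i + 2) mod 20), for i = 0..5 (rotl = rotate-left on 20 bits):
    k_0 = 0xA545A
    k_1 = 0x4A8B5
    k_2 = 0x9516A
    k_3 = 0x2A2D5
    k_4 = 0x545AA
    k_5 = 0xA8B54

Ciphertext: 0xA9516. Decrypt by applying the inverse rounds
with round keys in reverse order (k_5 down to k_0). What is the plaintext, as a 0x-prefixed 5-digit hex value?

s_0 = ciphertext = 0xA9516
s_1 = InvRound(s_0, k_5) = 0x5863A
s_2 = InvRound(s_1, k_4) = 0x069E9
s_3 = InvRound(s_2, k_3) = 0xB9483
s_4 = InvRound(s_3, k_2) = 0x2C9EE
s_5 = InvRound(s_4, k_1) = 0xCF8CC
s_6 = InvRound(s_5, k_0) = 0x9524D

0x9524D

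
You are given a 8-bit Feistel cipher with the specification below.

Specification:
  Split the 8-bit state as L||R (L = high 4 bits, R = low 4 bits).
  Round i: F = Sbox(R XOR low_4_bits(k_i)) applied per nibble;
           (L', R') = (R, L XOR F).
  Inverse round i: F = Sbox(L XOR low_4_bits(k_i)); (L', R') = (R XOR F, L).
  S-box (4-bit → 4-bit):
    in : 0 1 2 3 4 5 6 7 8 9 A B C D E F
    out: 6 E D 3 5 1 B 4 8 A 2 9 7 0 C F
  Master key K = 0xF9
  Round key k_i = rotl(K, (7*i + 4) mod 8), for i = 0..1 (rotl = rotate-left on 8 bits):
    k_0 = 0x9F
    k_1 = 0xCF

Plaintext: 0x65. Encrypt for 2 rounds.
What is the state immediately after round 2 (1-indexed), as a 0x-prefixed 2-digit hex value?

0x4C

s_0 = plaintext = 0x65
s_1 = Round(s_0, k_0) = 0x54
s_2 = Round(s_1, k_1) = 0x4C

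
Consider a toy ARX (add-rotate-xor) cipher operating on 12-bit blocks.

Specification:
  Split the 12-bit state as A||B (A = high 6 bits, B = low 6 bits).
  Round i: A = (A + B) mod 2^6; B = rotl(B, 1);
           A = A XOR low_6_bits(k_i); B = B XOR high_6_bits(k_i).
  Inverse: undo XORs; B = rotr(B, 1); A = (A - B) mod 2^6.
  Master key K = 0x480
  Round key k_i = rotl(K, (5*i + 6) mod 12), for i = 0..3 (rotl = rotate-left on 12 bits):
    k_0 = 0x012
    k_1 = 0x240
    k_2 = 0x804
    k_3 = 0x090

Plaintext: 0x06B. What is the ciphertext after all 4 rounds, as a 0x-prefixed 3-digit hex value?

0xDDD

s_0 = plaintext = 0x06B
s_1 = Round(s_0, k_0) = 0xF97
s_2 = Round(s_1, k_1) = 0x567
s_3 = Round(s_2, k_2) = 0xE2F
s_4 = Round(s_3, k_3) = 0xDDD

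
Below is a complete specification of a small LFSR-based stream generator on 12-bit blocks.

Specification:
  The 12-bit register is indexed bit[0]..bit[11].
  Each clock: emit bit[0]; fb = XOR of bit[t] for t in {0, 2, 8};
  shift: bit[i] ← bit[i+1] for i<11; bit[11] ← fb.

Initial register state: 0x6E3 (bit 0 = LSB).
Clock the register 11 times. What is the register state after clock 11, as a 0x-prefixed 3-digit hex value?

0x71A

reg_0 = 0x6E3
clock 1: out=1, reg = 0xB71
clock 2: out=1, reg = 0x5B8
clock 3: out=0, reg = 0xADC
clock 4: out=0, reg = 0xD6E
clock 5: out=0, reg = 0x6B7
clock 6: out=1, reg = 0x35B
clock 7: out=1, reg = 0x1AD
clock 8: out=1, reg = 0x8D6
clock 9: out=0, reg = 0xC6B
clock 10: out=1, reg = 0xE35
clock 11: out=1, reg = 0x71A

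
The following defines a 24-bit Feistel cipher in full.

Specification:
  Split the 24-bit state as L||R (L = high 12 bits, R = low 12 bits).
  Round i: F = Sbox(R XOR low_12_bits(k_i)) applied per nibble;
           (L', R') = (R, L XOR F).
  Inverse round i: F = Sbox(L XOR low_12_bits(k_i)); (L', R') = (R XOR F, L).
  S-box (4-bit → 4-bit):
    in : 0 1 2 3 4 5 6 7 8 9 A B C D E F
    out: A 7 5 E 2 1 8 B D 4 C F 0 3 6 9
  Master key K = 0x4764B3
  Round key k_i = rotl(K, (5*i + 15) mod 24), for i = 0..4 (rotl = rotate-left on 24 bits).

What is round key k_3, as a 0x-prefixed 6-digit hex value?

0xD92CD1

K = 0x4764B3
k_0 = rotl(K, (5*0+15) mod 24) = rotl(K, 15) = 0x59A3B2
k_1 = rotl(K, (5*1+15) mod 24) = rotl(K, 20) = 0x34764B
k_2 = rotl(K, (5*2+15) mod 24) = rotl(K, 1) = 0x8EC966
k_3 = rotl(K, (5*3+15) mod 24) = rotl(K, 6) = 0xD92CD1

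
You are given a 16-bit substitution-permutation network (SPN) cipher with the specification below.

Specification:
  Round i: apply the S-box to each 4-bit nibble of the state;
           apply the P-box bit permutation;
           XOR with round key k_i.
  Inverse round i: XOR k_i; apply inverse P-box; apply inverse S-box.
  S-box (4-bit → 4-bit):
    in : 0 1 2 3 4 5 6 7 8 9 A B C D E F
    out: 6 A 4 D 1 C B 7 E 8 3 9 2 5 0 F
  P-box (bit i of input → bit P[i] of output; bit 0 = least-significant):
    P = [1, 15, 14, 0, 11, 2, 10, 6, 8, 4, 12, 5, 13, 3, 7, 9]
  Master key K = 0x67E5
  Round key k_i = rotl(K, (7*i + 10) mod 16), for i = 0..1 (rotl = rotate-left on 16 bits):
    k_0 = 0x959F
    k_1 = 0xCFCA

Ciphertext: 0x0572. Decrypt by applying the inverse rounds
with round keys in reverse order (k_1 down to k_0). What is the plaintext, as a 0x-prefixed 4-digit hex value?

0x008B

s_0 = ciphertext = 0x0572
s_1 = InvRound(s_0, k_1) = 0x8140
s_2 = InvRound(s_1, k_0) = 0x008B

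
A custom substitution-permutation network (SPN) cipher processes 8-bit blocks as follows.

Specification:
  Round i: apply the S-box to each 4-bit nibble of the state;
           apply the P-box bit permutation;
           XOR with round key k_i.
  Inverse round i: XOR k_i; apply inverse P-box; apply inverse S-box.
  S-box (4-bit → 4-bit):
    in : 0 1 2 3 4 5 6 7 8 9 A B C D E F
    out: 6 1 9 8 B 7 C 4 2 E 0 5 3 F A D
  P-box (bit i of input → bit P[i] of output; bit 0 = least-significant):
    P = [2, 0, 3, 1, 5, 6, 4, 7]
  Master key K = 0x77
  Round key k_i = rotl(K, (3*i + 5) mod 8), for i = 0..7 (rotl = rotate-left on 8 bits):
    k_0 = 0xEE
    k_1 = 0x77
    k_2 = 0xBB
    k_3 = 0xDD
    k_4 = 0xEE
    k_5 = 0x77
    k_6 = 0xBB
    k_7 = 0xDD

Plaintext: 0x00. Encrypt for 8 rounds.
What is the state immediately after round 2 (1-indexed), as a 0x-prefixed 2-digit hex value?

0x4F

s_0 = plaintext = 0x00
s_1 = Round(s_0, k_0) = 0xB7
s_2 = Round(s_1, k_1) = 0x4F
s_3 = Round(s_2, k_2) = 0x55
s_4 = Round(s_3, k_3) = 0xA0
s_5 = Round(s_4, k_4) = 0xE7
s_6 = Round(s_5, k_5) = 0xBF
s_7 = Round(s_6, k_6) = 0x85
s_8 = Round(s_7, k_7) = 0x90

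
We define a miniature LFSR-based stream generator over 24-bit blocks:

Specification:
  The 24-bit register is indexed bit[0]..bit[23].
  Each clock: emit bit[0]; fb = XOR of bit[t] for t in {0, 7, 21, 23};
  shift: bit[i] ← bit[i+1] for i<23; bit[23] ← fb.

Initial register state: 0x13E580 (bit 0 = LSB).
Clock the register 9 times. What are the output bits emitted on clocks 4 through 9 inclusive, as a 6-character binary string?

000011

reg_0 = 0x13E580
clock 1: out=0, reg = 0x89F2C0
clock 2: out=0, reg = 0x44F960
clock 3: out=0, reg = 0x227CB0
clock 4: out=0, reg = 0x113E58
clock 5: out=0, reg = 0x089F2C
clock 6: out=0, reg = 0x044F96
clock 7: out=0, reg = 0x8227CB
clock 8: out=1, reg = 0xC113E5
clock 9: out=1, reg = 0xE089F2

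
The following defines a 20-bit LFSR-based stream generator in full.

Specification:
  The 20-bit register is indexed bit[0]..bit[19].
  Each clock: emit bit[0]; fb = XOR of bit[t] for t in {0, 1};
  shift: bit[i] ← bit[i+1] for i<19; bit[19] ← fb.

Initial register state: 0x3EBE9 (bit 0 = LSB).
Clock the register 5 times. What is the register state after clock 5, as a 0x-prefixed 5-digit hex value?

reg_0 = 0x3EBE9
clock 1: out=1, reg = 0x9F5F4
clock 2: out=0, reg = 0x4FAFA
clock 3: out=0, reg = 0xA7D7D
clock 4: out=1, reg = 0xD3EBE
clock 5: out=0, reg = 0xE9F5F

0xE9F5F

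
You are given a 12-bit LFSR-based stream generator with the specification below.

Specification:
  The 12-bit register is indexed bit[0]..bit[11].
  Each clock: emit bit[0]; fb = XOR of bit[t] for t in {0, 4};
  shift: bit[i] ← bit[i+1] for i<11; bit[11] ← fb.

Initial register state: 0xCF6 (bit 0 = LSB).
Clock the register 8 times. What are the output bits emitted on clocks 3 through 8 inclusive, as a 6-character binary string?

reg_0 = 0xCF6
clock 1: out=0, reg = 0xE7B
clock 2: out=1, reg = 0x73D
clock 3: out=1, reg = 0x39E
clock 4: out=0, reg = 0x9CF
clock 5: out=1, reg = 0xCE7
clock 6: out=1, reg = 0xE73
clock 7: out=1, reg = 0x739
clock 8: out=1, reg = 0x39C

101111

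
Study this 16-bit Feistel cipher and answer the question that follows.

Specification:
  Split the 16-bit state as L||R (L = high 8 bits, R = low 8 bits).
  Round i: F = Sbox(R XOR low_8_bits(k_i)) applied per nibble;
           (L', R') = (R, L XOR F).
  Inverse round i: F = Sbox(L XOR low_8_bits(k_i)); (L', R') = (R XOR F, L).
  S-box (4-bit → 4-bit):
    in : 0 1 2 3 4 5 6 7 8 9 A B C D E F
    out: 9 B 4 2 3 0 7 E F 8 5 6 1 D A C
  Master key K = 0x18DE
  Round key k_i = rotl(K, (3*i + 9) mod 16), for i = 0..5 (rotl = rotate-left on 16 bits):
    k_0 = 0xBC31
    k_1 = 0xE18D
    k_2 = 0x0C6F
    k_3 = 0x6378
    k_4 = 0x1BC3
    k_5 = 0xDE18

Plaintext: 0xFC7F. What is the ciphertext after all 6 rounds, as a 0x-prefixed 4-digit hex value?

s_0 = plaintext = 0xFC7F
s_1 = Round(s_0, k_0) = 0x7FC6
s_2 = Round(s_1, k_1) = 0xC649
s_3 = Round(s_2, k_2) = 0x4981
s_4 = Round(s_3, k_3) = 0x8181
s_5 = Round(s_4, k_4) = 0x81B5
s_6 = Round(s_5, k_5) = 0xB5DC

0xB5DC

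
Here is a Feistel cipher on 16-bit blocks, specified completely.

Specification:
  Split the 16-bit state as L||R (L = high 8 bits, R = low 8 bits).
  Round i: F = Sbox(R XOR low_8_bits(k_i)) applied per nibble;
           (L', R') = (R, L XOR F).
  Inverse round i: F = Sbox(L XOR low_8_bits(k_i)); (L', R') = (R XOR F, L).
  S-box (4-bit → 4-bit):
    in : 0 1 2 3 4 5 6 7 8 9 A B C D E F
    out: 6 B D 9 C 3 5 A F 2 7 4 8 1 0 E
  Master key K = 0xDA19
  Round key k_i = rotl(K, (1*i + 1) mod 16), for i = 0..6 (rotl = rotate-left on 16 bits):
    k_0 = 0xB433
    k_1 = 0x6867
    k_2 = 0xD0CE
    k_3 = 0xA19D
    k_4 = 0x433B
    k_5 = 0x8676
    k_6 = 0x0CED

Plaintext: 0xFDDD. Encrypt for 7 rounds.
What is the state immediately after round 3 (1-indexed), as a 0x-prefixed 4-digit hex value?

0xFA61

s_0 = plaintext = 0xFDDD
s_1 = Round(s_0, k_0) = 0xDDFD
s_2 = Round(s_1, k_1) = 0xFDFA
s_3 = Round(s_2, k_2) = 0xFA61
s_4 = Round(s_3, k_3) = 0x6112
s_5 = Round(s_4, k_4) = 0x12B3
s_6 = Round(s_5, k_5) = 0xB391
s_7 = Round(s_6, k_6) = 0x911B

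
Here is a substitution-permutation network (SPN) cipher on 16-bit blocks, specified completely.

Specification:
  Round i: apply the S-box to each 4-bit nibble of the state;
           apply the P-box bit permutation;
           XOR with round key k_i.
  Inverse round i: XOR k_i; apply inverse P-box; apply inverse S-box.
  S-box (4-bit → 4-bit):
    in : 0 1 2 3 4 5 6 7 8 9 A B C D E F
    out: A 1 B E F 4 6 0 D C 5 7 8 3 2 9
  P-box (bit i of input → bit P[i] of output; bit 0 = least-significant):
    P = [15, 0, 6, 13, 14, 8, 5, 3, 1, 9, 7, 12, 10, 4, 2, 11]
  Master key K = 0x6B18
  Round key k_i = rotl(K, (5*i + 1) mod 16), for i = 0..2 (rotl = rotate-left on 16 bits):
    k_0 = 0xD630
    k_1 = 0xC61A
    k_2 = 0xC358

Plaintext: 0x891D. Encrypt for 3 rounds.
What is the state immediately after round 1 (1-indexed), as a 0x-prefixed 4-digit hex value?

0x0AB5

s_0 = plaintext = 0x891D
s_1 = Round(s_0, k_0) = 0x0AB5
s_2 = Round(s_1, k_1) = 0x8FE8
s_3 = Round(s_2, k_2) = 0x7E1E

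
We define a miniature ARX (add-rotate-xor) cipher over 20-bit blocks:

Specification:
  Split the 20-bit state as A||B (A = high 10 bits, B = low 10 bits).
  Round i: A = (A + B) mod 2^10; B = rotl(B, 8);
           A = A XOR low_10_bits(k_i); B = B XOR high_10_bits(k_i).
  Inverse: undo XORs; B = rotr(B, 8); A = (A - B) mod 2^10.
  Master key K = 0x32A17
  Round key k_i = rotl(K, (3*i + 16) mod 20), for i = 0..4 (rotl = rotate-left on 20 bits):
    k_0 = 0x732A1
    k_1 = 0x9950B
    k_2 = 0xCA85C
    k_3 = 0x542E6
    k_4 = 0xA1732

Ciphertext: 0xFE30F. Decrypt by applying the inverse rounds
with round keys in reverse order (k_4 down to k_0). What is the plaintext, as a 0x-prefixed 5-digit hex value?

s_0 = ciphertext = 0xFE30F
s_1 = InvRound(s_0, k_4) = 0xA8629
s_2 = InvRound(s_1, k_3) = 0x981E7
s_3 = InvRound(s_2, k_2) = 0xC1B36
s_4 = InvRound(s_3, k_1) = 0x3014D
s_5 = InvRound(s_4, k_0) = 0x17604

0x17604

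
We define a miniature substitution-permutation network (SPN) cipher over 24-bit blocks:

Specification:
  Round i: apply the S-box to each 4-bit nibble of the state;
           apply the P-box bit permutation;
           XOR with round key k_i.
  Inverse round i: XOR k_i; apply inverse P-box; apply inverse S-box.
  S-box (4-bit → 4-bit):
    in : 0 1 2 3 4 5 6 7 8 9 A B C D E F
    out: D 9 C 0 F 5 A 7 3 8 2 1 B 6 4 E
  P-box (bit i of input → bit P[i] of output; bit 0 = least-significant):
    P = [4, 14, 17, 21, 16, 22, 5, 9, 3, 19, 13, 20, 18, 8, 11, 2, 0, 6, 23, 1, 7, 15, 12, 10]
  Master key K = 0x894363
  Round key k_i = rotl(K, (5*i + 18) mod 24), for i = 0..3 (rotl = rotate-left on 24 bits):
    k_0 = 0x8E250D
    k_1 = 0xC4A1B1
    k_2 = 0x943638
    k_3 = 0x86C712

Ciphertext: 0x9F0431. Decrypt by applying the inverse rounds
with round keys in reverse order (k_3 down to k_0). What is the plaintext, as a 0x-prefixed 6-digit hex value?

s_0 = ciphertext = 0x9F0431
s_1 = InvRound(s_0, k_3) = 0xA1A60A
s_2 = InvRound(s_1, k_2) = 0xD9B951
s_3 = InvRound(s_2, k_1) = 0x5A5653
s_4 = InvRound(s_3, k_0) = 0xEFC068

0xEFC068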